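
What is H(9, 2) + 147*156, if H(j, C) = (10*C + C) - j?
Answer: 22945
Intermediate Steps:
H(j, C) = -j + 11*C (H(j, C) = 11*C - j = -j + 11*C)
H(9, 2) + 147*156 = (-1*9 + 11*2) + 147*156 = (-9 + 22) + 22932 = 13 + 22932 = 22945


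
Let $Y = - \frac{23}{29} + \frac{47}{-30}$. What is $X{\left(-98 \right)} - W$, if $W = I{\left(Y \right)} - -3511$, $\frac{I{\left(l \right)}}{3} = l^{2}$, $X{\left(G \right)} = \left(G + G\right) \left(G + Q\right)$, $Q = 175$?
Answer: $- \frac{4697751709}{252300} \approx -18620.0$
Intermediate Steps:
$X{\left(G \right)} = 2 G \left(175 + G\right)$ ($X{\left(G \right)} = \left(G + G\right) \left(G + 175\right) = 2 G \left(175 + G\right)$)
$Y = - \frac{2053}{870}$ ($Y = \left(-23\right) \frac{1}{29} + 47 \left(- \frac{1}{30}\right) = - \frac{23}{29} - \frac{47}{30} = - \frac{2053}{870} \approx -2.3598$)
$I{\left(l \right)} = 3 l^{2}$
$W = \frac{890040109}{252300}$ ($W = 3 \left(- \frac{2053}{870}\right)^{2} - -3511 = 3 \cdot \frac{4214809}{756900} + 3511 = \frac{4214809}{252300} + 3511 = \frac{890040109}{252300} \approx 3527.7$)
$X{\left(-98 \right)} - W = 2 \left(-98\right) \left(175 - 98\right) - \frac{890040109}{252300} = 2 \left(-98\right) 77 - \frac{890040109}{252300} = -15092 - \frac{890040109}{252300} = - \frac{4697751709}{252300}$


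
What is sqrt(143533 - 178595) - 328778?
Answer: -328778 + I*sqrt(35062) ≈ -3.2878e+5 + 187.25*I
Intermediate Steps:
sqrt(143533 - 178595) - 328778 = sqrt(-35062) - 328778 = I*sqrt(35062) - 328778 = -328778 + I*sqrt(35062)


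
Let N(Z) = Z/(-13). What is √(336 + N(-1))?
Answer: √56797/13 ≈ 18.332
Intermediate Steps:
N(Z) = -Z/13 (N(Z) = Z*(-1/13) = -Z/13)
√(336 + N(-1)) = √(336 - 1/13*(-1)) = √(336 + 1/13) = √(4369/13) = √56797/13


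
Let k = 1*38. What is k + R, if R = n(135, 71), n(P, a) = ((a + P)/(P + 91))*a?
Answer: 11607/113 ≈ 102.72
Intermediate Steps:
k = 38
n(P, a) = a*(P + a)/(91 + P) (n(P, a) = ((P + a)/(91 + P))*a = a*(P + a)/(91 + P))
R = 7313/113 (R = 71*(135 + 71)/(91 + 135) = 71*206/226 = 71*(1/226)*206 = 7313/113 ≈ 64.717)
k + R = 38 + 7313/113 = 11607/113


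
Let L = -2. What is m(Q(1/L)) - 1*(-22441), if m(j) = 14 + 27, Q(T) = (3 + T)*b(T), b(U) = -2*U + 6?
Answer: 22482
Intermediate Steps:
b(U) = 6 - 2*U
Q(T) = (3 + T)*(6 - 2*T)
m(j) = 41
m(Q(1/L)) - 1*(-22441) = 41 - 1*(-22441) = 41 + 22441 = 22482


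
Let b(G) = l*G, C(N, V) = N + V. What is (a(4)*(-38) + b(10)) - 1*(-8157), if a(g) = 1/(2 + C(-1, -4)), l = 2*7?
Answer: 24929/3 ≈ 8309.7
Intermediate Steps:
l = 14
b(G) = 14*G
a(g) = -1/3 (a(g) = 1/(2 + (-1 - 4)) = 1/(2 - 5) = 1/(-3) = -1/3)
(a(4)*(-38) + b(10)) - 1*(-8157) = (-1/3*(-38) + 14*10) - 1*(-8157) = (38/3 + 140) + 8157 = 458/3 + 8157 = 24929/3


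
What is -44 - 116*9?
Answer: -1088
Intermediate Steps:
-44 - 116*9 = -44 - 1044 = -1088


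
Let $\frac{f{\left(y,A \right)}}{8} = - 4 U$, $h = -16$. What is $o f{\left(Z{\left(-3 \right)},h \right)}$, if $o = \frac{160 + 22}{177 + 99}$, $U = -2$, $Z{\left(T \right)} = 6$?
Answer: $\frac{2912}{69} \approx 42.203$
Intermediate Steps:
$o = \frac{91}{138}$ ($o = \frac{182}{276} = 182 \cdot \frac{1}{276} = \frac{91}{138} \approx 0.65942$)
$f{\left(y,A \right)} = 64$ ($f{\left(y,A \right)} = 8 \left(\left(-4\right) \left(-2\right)\right) = 8 \cdot 8 = 64$)
$o f{\left(Z{\left(-3 \right)},h \right)} = \frac{91}{138} \cdot 64 = \frac{2912}{69}$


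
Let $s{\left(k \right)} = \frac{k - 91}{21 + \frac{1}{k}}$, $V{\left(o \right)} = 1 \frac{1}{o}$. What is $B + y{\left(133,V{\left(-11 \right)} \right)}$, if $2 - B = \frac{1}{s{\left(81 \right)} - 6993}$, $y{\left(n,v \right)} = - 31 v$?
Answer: $\frac{315436105}{65465928} \approx 4.8183$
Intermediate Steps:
$V{\left(o \right)} = \frac{1}{o}$
$s{\left(k \right)} = \frac{-91 + k}{21 + \frac{1}{k}}$
$B = \frac{11903747}{5951448}$ ($B = 2 - \frac{1}{\frac{81 \left(-91 + 81\right)}{1 + 21 \cdot 81} - 6993} = 2 - \frac{1}{81 \frac{1}{1 + 1701} \left(-10\right) - 6993} = 2 - \frac{1}{81 \cdot \frac{1}{1702} \left(-10\right) - 6993} = 2 - \frac{1}{- \frac{405}{851} - 6993} = 2 - \frac{1}{- \frac{5951448}{851}} = 2 - - \frac{851}{5951448} = 2 + \frac{851}{5951448} = \frac{11903747}{5951448} \approx 2.0001$)
$B + y{\left(133,V{\left(-11 \right)} \right)} = \frac{11903747}{5951448} - \frac{31}{-11} = \frac{11903747}{5951448} - - \frac{31}{11} = \frac{11903747}{5951448} + \frac{31}{11} = \frac{315436105}{65465928}$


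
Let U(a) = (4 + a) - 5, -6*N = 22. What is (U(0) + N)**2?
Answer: 196/9 ≈ 21.778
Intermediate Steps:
N = -11/3 (N = -1/6*22 = -11/3 ≈ -3.6667)
U(a) = -1 + a
(U(0) + N)**2 = ((-1 + 0) - 11/3)**2 = (-1 - 11/3)**2 = (-14/3)**2 = 196/9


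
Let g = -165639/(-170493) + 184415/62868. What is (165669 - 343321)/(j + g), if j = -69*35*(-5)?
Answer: -27596703502992/1876353528863 ≈ -14.708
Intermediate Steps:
j = 12075 (j = -2415*(-5) = 12075)
g = 13951619749/3572851308 (g = -165639*(-1/170493) + 184415*(1/62868) = 55213/56831 + 184415/62868 = 13951619749/3572851308 ≈ 3.9049)
(165669 - 343321)/(j + g) = (165669 - 343321)/(12075 + 13951619749/3572851308) = -177652/43156131163849/3572851308 = -177652*3572851308/43156131163849 = -27596703502992/1876353528863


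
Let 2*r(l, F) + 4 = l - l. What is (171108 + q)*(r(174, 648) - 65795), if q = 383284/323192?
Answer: -909661948488985/80798 ≈ -1.1258e+10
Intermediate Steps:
q = 95821/80798 (q = 383284*(1/323192) = 95821/80798 ≈ 1.1859)
r(l, F) = -2 (r(l, F) = -2 + (l - l)/2 = -2 + (½)*0 = -2 + 0 = -2)
(171108 + q)*(r(174, 648) - 65795) = (171108 + 95821/80798)*(-2 - 65795) = (13825280005/80798)*(-65797) = -909661948488985/80798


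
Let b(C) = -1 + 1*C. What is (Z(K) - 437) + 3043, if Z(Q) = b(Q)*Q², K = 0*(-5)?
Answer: 2606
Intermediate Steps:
K = 0
b(C) = -1 + C
Z(Q) = Q²*(-1 + Q) (Z(Q) = (-1 + Q)*Q² = Q²*(-1 + Q))
(Z(K) - 437) + 3043 = (0²*(-1 + 0) - 437) + 3043 = (0*(-1) - 437) + 3043 = (0 - 437) + 3043 = -437 + 3043 = 2606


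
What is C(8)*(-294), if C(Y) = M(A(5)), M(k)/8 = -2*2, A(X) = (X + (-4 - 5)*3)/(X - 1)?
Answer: 9408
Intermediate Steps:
A(X) = (-27 + X)/(-1 + X) (A(X) = (X - 9*3)/(-1 + X) = (X - 27)/(-1 + X) = (-27 + X)/(-1 + X))
M(k) = -32 (M(k) = 8*(-2*2) = 8*(-4) = -32)
C(Y) = -32
C(8)*(-294) = -32*(-294) = 9408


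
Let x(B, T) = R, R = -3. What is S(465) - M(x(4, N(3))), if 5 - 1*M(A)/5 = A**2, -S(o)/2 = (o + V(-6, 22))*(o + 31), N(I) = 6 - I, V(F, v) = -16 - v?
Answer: -423564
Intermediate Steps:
S(o) = -2*(-38 + o)*(31 + o) (S(o) = -2*(o + (-16 - 1*22))*(o + 31) = -2*(o + (-16 - 22))*(31 + o) = -2*(o - 38)*(31 + o) = -2*(-38 + o)*(31 + o))
x(B, T) = -3
M(A) = 25 - 5*A**2
S(465) - M(x(4, N(3))) = (2356 - 2*465**2 + 14*465) - (25 - 5*(-3)**2) = (2356 - 2*216225 + 6510) - (25 - 5*9) = (2356 - 432450 + 6510) - (25 - 45) = -423584 - 1*(-20) = -423584 + 20 = -423564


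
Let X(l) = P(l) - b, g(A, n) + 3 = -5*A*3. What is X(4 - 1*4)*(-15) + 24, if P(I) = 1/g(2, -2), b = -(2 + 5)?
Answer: -886/11 ≈ -80.545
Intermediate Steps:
g(A, n) = -3 - 15*A (g(A, n) = -3 - 5*A*3 = -3 - 15*A)
b = -7 (b = -1*7 = -7)
P(I) = -1/33 (P(I) = 1/(-3 - 15*2) = 1/(-3 - 30) = 1/(-33) = -1/33)
X(l) = 230/33 (X(l) = -1/33 - 1*(-7) = -1/33 + 7 = 230/33)
X(4 - 1*4)*(-15) + 24 = (230/33)*(-15) + 24 = -1150/11 + 24 = -886/11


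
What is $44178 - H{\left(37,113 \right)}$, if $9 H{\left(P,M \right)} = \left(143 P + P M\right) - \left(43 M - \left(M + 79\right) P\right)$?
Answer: $\frac{385885}{9} \approx 42876.0$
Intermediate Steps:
$H{\left(P,M \right)} = - \frac{43 M}{9} + \frac{143 P}{9} + \frac{M P}{9} + \frac{P \left(79 + M\right)}{9}$ ($H{\left(P,M \right)} = \frac{\left(143 P + P M\right) - \left(43 M - \left(M + 79\right) P\right)}{9} = \frac{\left(143 P + M P\right) - \left(43 M - \left(79 + M\right) P\right)}{9} = \frac{\left(143 P + M P\right) - \left(43 M - P \left(79 + M\right)\right)}{9} = \frac{- 43 M + 143 P + M P + P \left(79 + M\right)}{9} = - \frac{43 M}{9} + \frac{143 P}{9} + \frac{M P}{9} + \frac{P \left(79 + M\right)}{9}$)
$44178 - H{\left(37,113 \right)} = 44178 - \left(\left(- \frac{43}{9}\right) 113 + \frac{74}{3} \cdot 37 + \frac{2}{9} \cdot 113 \cdot 37\right) = 44178 - \left(- \frac{4859}{9} + \frac{2738}{3} + \frac{8362}{9}\right) = 44178 - \frac{11717}{9} = \frac{385885}{9}$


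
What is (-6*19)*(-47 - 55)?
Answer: 11628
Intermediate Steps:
(-6*19)*(-47 - 55) = -114*(-102) = 11628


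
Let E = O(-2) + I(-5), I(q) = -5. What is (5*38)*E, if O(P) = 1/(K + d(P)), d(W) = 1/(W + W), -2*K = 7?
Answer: -3002/3 ≈ -1000.7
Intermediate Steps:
K = -7/2 (K = -½*7 = -7/2 ≈ -3.5000)
d(W) = 1/(2*W)
O(P) = 1/(-7/2 + 1/(2*P))
E = -79/15 (E = -2*(-2)/(-1 + 7*(-2)) - 5 = -2*(-2)/(-1 - 14) - 5 = -2*(-2)/(-15) - 5 = -2*(-2)*(-1/15) - 5 = -4/15 - 5 = -79/15 ≈ -5.2667)
(5*38)*E = (5*38)*(-79/15) = 190*(-79/15) = -3002/3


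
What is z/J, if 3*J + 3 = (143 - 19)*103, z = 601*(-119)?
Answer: -214557/12769 ≈ -16.803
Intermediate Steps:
z = -71519
J = 12769/3 (J = -1 + ((143 - 19)*103)/3 = -1 + (124*103)/3 = -1 + (1/3)*12772 = -1 + 12772/3 = 12769/3 ≈ 4256.3)
z/J = -71519/12769/3 = -71519*3/12769 = -214557/12769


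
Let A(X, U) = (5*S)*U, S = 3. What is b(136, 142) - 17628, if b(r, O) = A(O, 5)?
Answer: -17553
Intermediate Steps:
A(X, U) = 15*U (A(X, U) = (5*3)*U = 15*U)
b(r, O) = 75 (b(r, O) = 15*5 = 75)
b(136, 142) - 17628 = 75 - 17628 = -17553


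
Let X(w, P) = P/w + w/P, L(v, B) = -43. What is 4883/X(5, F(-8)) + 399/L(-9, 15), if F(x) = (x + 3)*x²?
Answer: -15072719/176171 ≈ -85.557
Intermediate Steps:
F(x) = x²*(3 + x) (F(x) = (3 + x)*x² = x²*(3 + x))
4883/X(5, F(-8)) + 399/L(-9, 15) = 4883/(((-8)²*(3 - 8))/5 + 5/(((-8)²*(3 - 8)))) + 399/(-43) = 4883/((64*(-5))*(⅕) + 5/((64*(-5)))) + 399*(-1/43) = 4883/(-320*⅕ + 5/(-320)) - 399/43 = 4883/(-64 + 5*(-1/320)) - 399/43 = 4883/(-64 - 1/64) - 399/43 = 4883/(-4097/64) - 399/43 = 4883*(-64/4097) - 399/43 = -312512/4097 - 399/43 = -15072719/176171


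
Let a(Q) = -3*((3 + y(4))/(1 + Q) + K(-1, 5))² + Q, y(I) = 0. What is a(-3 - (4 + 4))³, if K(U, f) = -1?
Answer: -4149995543/1000000 ≈ -4150.0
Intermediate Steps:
a(Q) = Q - 3*(-1 + 3/(1 + Q))² (a(Q) = -3*((3 + 0)/(1 + Q) - 1)² + Q = -3*(3/(1 + Q) - 1)² + Q = -3*(-1 + 3/(1 + Q))² + Q = Q - 3*(-1 + 3/(1 + Q))²)
a(-3 - (4 + 4))³ = ((-3 - (4 + 4)) - 3*(2 - (-3 - (4 + 4)))²/(1 + (-3 - (4 + 4)))²)³ = ((-3 - 1*8) - 3*(2 - (-3 - 1*8))²/(1 + (-3 - 1*8))²)³ = ((-3 - 8) - 3*(2 - (-3 - 8))²/(1 + (-3 - 8))²)³ = (-11 - 3*(2 - 1*(-11))²/(1 - 11)²)³ = (-11 - 3*(2 + 11)²/(-10)²)³ = (-11 - 3*1/100*13²)³ = (-11 - 3*1/100*169)³ = (-11 - 507/100)³ = (-1607/100)³ = -4149995543/1000000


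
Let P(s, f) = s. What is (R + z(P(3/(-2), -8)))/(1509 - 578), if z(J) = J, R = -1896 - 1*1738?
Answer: -7271/1862 ≈ -3.9049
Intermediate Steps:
R = -3634 (R = -1896 - 1738 = -3634)
(R + z(P(3/(-2), -8)))/(1509 - 578) = (-3634 + 3/(-2))/(1509 - 578) = (-3634 + 3*(-½))/931 = (-3634 - 3/2)*(1/931) = -7271/2*1/931 = -7271/1862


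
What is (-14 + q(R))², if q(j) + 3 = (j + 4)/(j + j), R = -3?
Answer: 10609/36 ≈ 294.69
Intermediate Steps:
q(j) = -3 + (4 + j)/(2*j) (q(j) = -3 + (j + 4)/(j + j) = -3 + (4 + j)/((2*j)) = -3 + (4 + j)*(1/(2*j)) = -3 + (4 + j)/(2*j))
(-14 + q(R))² = (-14 + (-5/2 + 2/(-3)))² = (-14 + (-5/2 + 2*(-⅓)))² = (-14 + (-5/2 - ⅔))² = (-14 - 19/6)² = (-103/6)² = 10609/36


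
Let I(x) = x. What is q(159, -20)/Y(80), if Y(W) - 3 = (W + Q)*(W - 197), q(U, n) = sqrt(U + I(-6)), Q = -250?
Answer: sqrt(17)/6631 ≈ 0.00062179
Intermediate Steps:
q(U, n) = sqrt(-6 + U) (q(U, n) = sqrt(U - 6) = sqrt(-6 + U))
Y(W) = 3 + (-250 + W)*(-197 + W) (Y(W) = 3 + (W - 250)*(W - 197) = 3 + (-250 + W)*(-197 + W))
q(159, -20)/Y(80) = sqrt(-6 + 159)/(49253 + 80**2 - 447*80) = sqrt(153)/(49253 + 6400 - 35760) = (3*sqrt(17))/19893 = (3*sqrt(17))*(1/19893) = sqrt(17)/6631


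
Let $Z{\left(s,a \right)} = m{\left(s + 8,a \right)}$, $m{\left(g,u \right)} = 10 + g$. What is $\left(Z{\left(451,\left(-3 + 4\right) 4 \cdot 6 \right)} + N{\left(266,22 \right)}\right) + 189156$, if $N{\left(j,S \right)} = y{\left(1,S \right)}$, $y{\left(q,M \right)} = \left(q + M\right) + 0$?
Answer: $189648$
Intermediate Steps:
$y{\left(q,M \right)} = M + q$ ($y{\left(q,M \right)} = \left(M + q\right) + 0 = M + q$)
$Z{\left(s,a \right)} = 18 + s$ ($Z{\left(s,a \right)} = 10 + \left(s + 8\right) = 10 + \left(8 + s\right) = 18 + s$)
$N{\left(j,S \right)} = 1 + S$ ($N{\left(j,S \right)} = S + 1 = 1 + S$)
$\left(Z{\left(451,\left(-3 + 4\right) 4 \cdot 6 \right)} + N{\left(266,22 \right)}\right) + 189156 = \left(\left(18 + 451\right) + \left(1 + 22\right)\right) + 189156 = \left(469 + 23\right) + 189156 = 492 + 189156 = 189648$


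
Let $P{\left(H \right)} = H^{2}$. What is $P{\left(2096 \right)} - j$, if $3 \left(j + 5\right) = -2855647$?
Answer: $\frac{16035310}{3} \approx 5.3451 \cdot 10^{6}$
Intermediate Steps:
$j = - \frac{2855662}{3}$ ($j = -5 + \frac{1}{3} \left(-2855647\right) = -5 - \frac{2855647}{3} = - \frac{2855662}{3} \approx -9.5189 \cdot 10^{5}$)
$P{\left(2096 \right)} - j = 2096^{2} - - \frac{2855662}{3} = 4393216 + \frac{2855662}{3} = \frac{16035310}{3}$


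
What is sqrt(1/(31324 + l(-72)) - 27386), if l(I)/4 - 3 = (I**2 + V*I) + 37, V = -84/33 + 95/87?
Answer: I*sqrt(1930450957257967953)/8395858 ≈ 165.49*I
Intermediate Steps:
V = -1391/957 (V = -84*1/33 + 95*(1/87) = -28/11 + 95/87 = -1391/957 ≈ -1.4535)
l(I) = 160 + 4*I**2 - 5564*I/957 (l(I) = 12 + 4*((I**2 - 1391*I/957) + 37) = 12 + 4*(37 + I**2 - 1391*I/957) = 12 + (148 + 4*I**2 - 5564*I/957) = 160 + 4*I**2 - 5564*I/957)
sqrt(1/(31324 + l(-72)) - 27386) = sqrt(1/(31324 + (160 + 4*(-72)**2 - 5564/957*(-72))) - 27386) = sqrt(1/(31324 + (160 + 4*5184 + 133536/319)) - 27386) = sqrt(1/(31324 + (160 + 20736 + 133536/319)) - 27386) = sqrt(1/(31324 + 6799360/319) - 27386) = sqrt(1/(16791716/319) - 27386) = sqrt(319/16791716 - 27386) = sqrt(-459857934057/16791716) = I*sqrt(1930450957257967953)/8395858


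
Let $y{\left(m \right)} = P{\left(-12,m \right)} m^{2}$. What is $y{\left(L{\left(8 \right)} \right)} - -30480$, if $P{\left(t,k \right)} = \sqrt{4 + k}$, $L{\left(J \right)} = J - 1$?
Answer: $30480 + 49 \sqrt{11} \approx 30643.0$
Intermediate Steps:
$L{\left(J \right)} = -1 + J$
$y{\left(m \right)} = m^{2} \sqrt{4 + m}$ ($y{\left(m \right)} = \sqrt{4 + m} m^{2} = m^{2} \sqrt{4 + m}$)
$y{\left(L{\left(8 \right)} \right)} - -30480 = \left(-1 + 8\right)^{2} \sqrt{4 + \left(-1 + 8\right)} - -30480 = 7^{2} \sqrt{4 + 7} + 30480 = 49 \sqrt{11} + 30480 = 30480 + 49 \sqrt{11}$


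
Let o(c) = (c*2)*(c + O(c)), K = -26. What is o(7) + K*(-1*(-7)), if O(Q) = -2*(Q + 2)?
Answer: -336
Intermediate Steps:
O(Q) = -4 - 2*Q (O(Q) = -2*(2 + Q) = -4 - 2*Q)
o(c) = 2*c*(-4 - c) (o(c) = (c*2)*(c + (-4 - 2*c)) = (2*c)*(-4 - c) = 2*c*(-4 - c))
o(7) + K*(-1*(-7)) = 2*7*(-4 - 1*7) - (-26)*(-7) = 2*7*(-4 - 7) - 26*7 = 2*7*(-11) - 182 = -154 - 182 = -336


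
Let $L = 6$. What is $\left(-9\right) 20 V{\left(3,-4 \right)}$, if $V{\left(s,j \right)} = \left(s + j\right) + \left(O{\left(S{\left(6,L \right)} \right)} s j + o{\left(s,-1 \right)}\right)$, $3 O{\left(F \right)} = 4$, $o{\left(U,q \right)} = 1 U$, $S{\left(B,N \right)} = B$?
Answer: $2520$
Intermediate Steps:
$o{\left(U,q \right)} = U$
$O{\left(F \right)} = \frac{4}{3}$ ($O{\left(F \right)} = \frac{1}{3} \cdot 4 = \frac{4}{3}$)
$V{\left(s,j \right)} = j + 2 s + \frac{4 j s}{3}$ ($V{\left(s,j \right)} = \left(s + j\right) + \left(\frac{4 s}{3} j + s\right) = \left(j + s\right) + \left(\frac{4 j s}{3} + s\right) = \left(j + s\right) + \left(s + \frac{4 j s}{3}\right) = j + 2 s + \frac{4 j s}{3}$)
$\left(-9\right) 20 V{\left(3,-4 \right)} = \left(-9\right) 20 \left(-4 + 2 \cdot 3 + \frac{4}{3} \left(-4\right) 3\right) = - 180 \left(-4 + 6 - 16\right) = \left(-180\right) \left(-14\right) = 2520$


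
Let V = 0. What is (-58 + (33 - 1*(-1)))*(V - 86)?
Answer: 2064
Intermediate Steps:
(-58 + (33 - 1*(-1)))*(V - 86) = (-58 + (33 - 1*(-1)))*(0 - 86) = (-58 + (33 + 1))*(-86) = (-58 + 34)*(-86) = -24*(-86) = 2064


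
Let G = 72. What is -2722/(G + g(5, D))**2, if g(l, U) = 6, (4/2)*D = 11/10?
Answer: -1361/3042 ≈ -0.44740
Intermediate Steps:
D = 11/20 (D = (11/10)/2 = (11*(1/10))/2 = (1/2)*(11/10) = 11/20 ≈ 0.55000)
-2722/(G + g(5, D))**2 = -2722/(72 + 6)**2 = -2722/(78**2) = -2722/6084 = -2722*1/6084 = -1361/3042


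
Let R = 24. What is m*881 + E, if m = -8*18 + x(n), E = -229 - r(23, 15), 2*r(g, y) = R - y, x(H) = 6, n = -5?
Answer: -243623/2 ≈ -1.2181e+5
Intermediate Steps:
r(g, y) = 12 - y/2 (r(g, y) = (24 - y)/2 = 12 - y/2)
E = -467/2 (E = -229 - (12 - ½*15) = -229 - (12 - 15/2) = -229 - 1*9/2 = -229 - 9/2 = -467/2 ≈ -233.50)
m = -138 (m = -8*18 + 6 = -144 + 6 = -138)
m*881 + E = -138*881 - 467/2 = -121578 - 467/2 = -243623/2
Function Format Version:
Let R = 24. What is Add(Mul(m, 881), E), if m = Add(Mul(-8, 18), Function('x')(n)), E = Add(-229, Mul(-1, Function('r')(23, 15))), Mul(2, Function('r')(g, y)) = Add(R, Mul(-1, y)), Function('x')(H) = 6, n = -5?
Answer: Rational(-243623, 2) ≈ -1.2181e+5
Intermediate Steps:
Function('r')(g, y) = Add(12, Mul(Rational(-1, 2), y)) (Function('r')(g, y) = Mul(Rational(1, 2), Add(24, Mul(-1, y))) = Add(12, Mul(Rational(-1, 2), y)))
E = Rational(-467, 2) (E = Add(-229, Mul(-1, Add(12, Mul(Rational(-1, 2), 15)))) = Add(-229, Mul(-1, Add(12, Rational(-15, 2)))) = Add(-229, Mul(-1, Rational(9, 2))) = Add(-229, Rational(-9, 2)) = Rational(-467, 2) ≈ -233.50)
m = -138 (m = Add(Mul(-8, 18), 6) = Add(-144, 6) = -138)
Add(Mul(m, 881), E) = Add(Mul(-138, 881), Rational(-467, 2)) = Add(-121578, Rational(-467, 2)) = Rational(-243623, 2)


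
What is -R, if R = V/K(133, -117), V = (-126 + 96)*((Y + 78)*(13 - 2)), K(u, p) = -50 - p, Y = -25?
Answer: 17490/67 ≈ 261.04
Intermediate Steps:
V = -17490 (V = (-126 + 96)*((-25 + 78)*(13 - 2)) = -1590*11 = -30*583 = -17490)
R = -17490/67 (R = -17490/(-50 - 1*(-117)) = -17490/(-50 + 117) = -17490/67 ≈ -261.04)
-R = -1*(-17490/67) = 17490/67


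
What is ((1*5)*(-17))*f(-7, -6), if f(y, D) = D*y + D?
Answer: -3060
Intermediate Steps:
f(y, D) = D + D*y
((1*5)*(-17))*f(-7, -6) = ((1*5)*(-17))*(-6*(1 - 7)) = (5*(-17))*(-6*(-6)) = -85*36 = -3060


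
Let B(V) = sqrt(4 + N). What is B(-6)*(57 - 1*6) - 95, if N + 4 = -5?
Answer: -95 + 51*I*sqrt(5) ≈ -95.0 + 114.04*I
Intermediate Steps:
N = -9 (N = -4 - 5 = -9)
B(V) = I*sqrt(5) (B(V) = sqrt(4 - 9) = sqrt(-5) = I*sqrt(5))
B(-6)*(57 - 1*6) - 95 = (I*sqrt(5))*(57 - 1*6) - 95 = (I*sqrt(5))*(57 - 6) - 95 = (I*sqrt(5))*51 - 95 = 51*I*sqrt(5) - 95 = -95 + 51*I*sqrt(5)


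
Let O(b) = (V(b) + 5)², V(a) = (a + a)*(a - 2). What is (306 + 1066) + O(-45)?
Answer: 17936597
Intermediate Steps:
V(a) = 2*a*(-2 + a) (V(a) = (2*a)*(-2 + a) = 2*a*(-2 + a))
O(b) = (5 + 2*b*(-2 + b))² (O(b) = (2*b*(-2 + b) + 5)² = (5 + 2*b*(-2 + b))²)
(306 + 1066) + O(-45) = (306 + 1066) + (5 + 2*(-45)*(-2 - 45))² = 1372 + (5 + 2*(-45)*(-47))² = 1372 + (5 + 4230)² = 1372 + 4235² = 1372 + 17935225 = 17936597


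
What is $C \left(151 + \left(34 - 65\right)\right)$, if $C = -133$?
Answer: $-15960$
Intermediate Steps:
$C \left(151 + \left(34 - 65\right)\right) = - 133 \left(151 + \left(34 - 65\right)\right) = - 133 \left(151 - 31\right) = \left(-133\right) 120 = -15960$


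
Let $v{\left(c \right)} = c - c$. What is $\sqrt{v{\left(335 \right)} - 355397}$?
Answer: $7 i \sqrt{7253} \approx 596.15 i$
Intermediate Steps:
$v{\left(c \right)} = 0$
$\sqrt{v{\left(335 \right)} - 355397} = \sqrt{0 - 355397} = \sqrt{-355397} = 7 i \sqrt{7253}$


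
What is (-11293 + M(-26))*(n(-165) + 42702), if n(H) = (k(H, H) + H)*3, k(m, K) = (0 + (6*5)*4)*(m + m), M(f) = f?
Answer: 866956167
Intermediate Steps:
k(m, K) = 240*m (k(m, K) = (0 + 30*4)*(2*m) = (0 + 120)*(2*m) = 120*(2*m) = 240*m)
n(H) = 723*H (n(H) = (240*H + H)*3 = (241*H)*3 = 723*H)
(-11293 + M(-26))*(n(-165) + 42702) = (-11293 - 26)*(723*(-165) + 42702) = -11319*(-119295 + 42702) = -11319*(-76593) = 866956167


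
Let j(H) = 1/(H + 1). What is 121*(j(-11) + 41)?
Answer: 49489/10 ≈ 4948.9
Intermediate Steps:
j(H) = 1/(1 + H)
121*(j(-11) + 41) = 121*(1/(1 - 11) + 41) = 121*(1/(-10) + 41) = 121*(-1/10 + 41) = 121*(409/10) = 49489/10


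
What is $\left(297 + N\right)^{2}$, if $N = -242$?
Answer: $3025$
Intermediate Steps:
$\left(297 + N\right)^{2} = \left(297 - 242\right)^{2} = 55^{2} = 3025$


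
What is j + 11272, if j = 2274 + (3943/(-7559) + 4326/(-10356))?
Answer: 176720157707/13046834 ≈ 13545.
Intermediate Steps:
j = 29656244859/13046834 (j = 2274 + (3943*(-1/7559) + 4326*(-1/10356)) = 2274 + (-3943/7559 - 721/1726) = 2274 - 12255657/13046834 = 29656244859/13046834 ≈ 2273.1)
j + 11272 = 29656244859/13046834 + 11272 = 176720157707/13046834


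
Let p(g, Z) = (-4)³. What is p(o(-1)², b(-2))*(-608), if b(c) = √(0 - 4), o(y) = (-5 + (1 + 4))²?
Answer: 38912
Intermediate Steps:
o(y) = 0 (o(y) = (-5 + 5)² = 0² = 0)
b(c) = 2*I (b(c) = √(-4) = 2*I)
p(g, Z) = -64
p(o(-1)², b(-2))*(-608) = -64*(-608) = 38912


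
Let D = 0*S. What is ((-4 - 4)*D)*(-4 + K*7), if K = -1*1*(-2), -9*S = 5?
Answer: 0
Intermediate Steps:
S = -5/9 (S = -1/9*5 = -5/9 ≈ -0.55556)
D = 0 (D = 0*(-5/9) = 0)
K = 2 (K = -1*(-2) = 2)
((-4 - 4)*D)*(-4 + K*7) = ((-4 - 4)*0)*(-4 + 2*7) = (-8*0)*(-4 + 14) = 0*10 = 0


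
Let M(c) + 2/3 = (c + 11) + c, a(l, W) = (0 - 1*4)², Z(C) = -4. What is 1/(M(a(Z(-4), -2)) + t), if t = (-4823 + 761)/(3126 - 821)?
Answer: 6915/280549 ≈ 0.024648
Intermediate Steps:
t = -4062/2305 ≈ -1.7623
a(l, W) = 16 (a(l, W) = (0 - 4)² = (-4)² = 16)
M(c) = 31/3 + 2*c (M(c) = -⅔ + ((c + 11) + c) = -⅔ + ((11 + c) + c) = -⅔ + (11 + 2*c) = 31/3 + 2*c)
1/(M(a(Z(-4), -2)) + t) = 1/((31/3 + 2*16) - 4062/2305) = 1/((31/3 + 32) - 4062/2305) = 1/(127/3 - 4062/2305) = 1/(280549/6915) = 6915/280549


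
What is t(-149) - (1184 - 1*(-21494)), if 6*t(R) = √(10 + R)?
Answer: -22678 + I*√139/6 ≈ -22678.0 + 1.965*I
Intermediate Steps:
t(R) = √(10 + R)/6
t(-149) - (1184 - 1*(-21494)) = √(10 - 149)/6 - (1184 - 1*(-21494)) = √(-139)/6 - (1184 + 21494) = (I*√139)/6 - 1*22678 = I*√139/6 - 22678 = -22678 + I*√139/6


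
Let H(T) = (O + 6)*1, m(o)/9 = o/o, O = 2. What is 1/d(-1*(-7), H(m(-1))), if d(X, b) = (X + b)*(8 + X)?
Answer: 1/225 ≈ 0.0044444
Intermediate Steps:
m(o) = 9 (m(o) = 9*(o/o) = 9*1 = 9)
H(T) = 8 (H(T) = (2 + 6)*1 = 8*1 = 8)
d(X, b) = (8 + X)*(X + b)
1/d(-1*(-7), H(m(-1))) = 1/((-1*(-7))² + 8*(-1*(-7)) + 8*8 - 1*(-7)*8) = 1/(7² + 8*7 + 64 + 7*8) = 1/(49 + 56 + 64 + 56) = 1/225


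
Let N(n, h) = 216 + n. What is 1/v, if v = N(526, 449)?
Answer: 1/742 ≈ 0.0013477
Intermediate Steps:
v = 742 (v = 216 + 526 = 742)
1/v = 1/742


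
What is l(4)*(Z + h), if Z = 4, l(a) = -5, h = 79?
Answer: -415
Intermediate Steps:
l(4)*(Z + h) = -5*(4 + 79) = -5*83 = -415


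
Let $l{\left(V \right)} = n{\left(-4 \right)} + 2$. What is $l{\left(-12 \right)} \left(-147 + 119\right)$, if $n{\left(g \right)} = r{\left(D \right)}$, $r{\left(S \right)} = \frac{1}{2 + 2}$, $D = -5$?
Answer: $-63$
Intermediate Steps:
$r{\left(S \right)} = \frac{1}{4}$
$n{\left(g \right)} = \frac{1}{4}$
$l{\left(V \right)} = \frac{9}{4}$ ($l{\left(V \right)} = \frac{1}{4} + 2 = \frac{9}{4}$)
$l{\left(-12 \right)} \left(-147 + 119\right) = \frac{9 \left(-147 + 119\right)}{4} = \frac{9}{4} \left(-28\right) = -63$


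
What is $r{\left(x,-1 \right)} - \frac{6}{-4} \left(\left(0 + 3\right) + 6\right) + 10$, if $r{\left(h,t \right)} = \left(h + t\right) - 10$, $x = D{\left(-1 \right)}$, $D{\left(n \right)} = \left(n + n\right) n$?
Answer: $- \frac{223}{2} \approx -111.5$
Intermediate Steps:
$D{\left(n \right)} = 2 n^{2}$ ($D{\left(n \right)} = 2 n n = 2 n^{2}$)
$x = 2$ ($x = 2 \left(-1\right)^{2} = 2 \cdot 1 = 2$)
$r{\left(h,t \right)} = -10 + h + t$
$r{\left(x,-1 \right)} - \frac{6}{-4} \left(\left(0 + 3\right) + 6\right) + 10 = \left(-10 + 2 - 1\right) - \frac{6}{-4} \left(\left(0 + 3\right) + 6\right) + 10 = - 9 \left(-6\right) \left(- \frac{1}{4}\right) \left(3 + 6\right) + 10 = - 9 \cdot \frac{3}{2} \cdot 9 + 10 = \left(-9\right) \frac{27}{2} + 10 = - \frac{243}{2} + 10 = - \frac{223}{2}$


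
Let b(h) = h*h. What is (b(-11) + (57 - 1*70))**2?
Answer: 11664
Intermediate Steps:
b(h) = h**2
(b(-11) + (57 - 1*70))**2 = ((-11)**2 + (57 - 1*70))**2 = (121 + (57 - 70))**2 = (121 - 13)**2 = 108**2 = 11664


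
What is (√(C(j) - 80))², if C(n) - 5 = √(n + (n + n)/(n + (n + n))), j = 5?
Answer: -75 + √51/3 ≈ -72.620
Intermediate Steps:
C(n) = 5 + √(⅔ + n) (C(n) = 5 + √(n + (n + n)/(n + (n + n))) = 5 + √(n + (2*n)/(n + 2*n)) = 5 + √(n + (2*n)/((3*n))) = 5 + √(n + (2*n)*(1/(3*n))) = 5 + √(n + ⅔) = 5 + √(⅔ + n))
(√(C(j) - 80))² = (√((5 + √(6 + 9*5)/3) - 80))² = (√((5 + √(6 + 45)/3) - 80))² = (√((5 + √51/3) - 80))² = (√(-75 + √51/3))² = -75 + √51/3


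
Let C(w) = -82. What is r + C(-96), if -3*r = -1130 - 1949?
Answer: 2833/3 ≈ 944.33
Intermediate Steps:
r = 3079/3 (r = -(-1130 - 1949)/3 = -1/3*(-3079) = 3079/3 ≈ 1026.3)
r + C(-96) = 3079/3 - 82 = 2833/3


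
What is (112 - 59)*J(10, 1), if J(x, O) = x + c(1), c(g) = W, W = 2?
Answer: 636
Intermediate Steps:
c(g) = 2
J(x, O) = 2 + x (J(x, O) = x + 2 = 2 + x)
(112 - 59)*J(10, 1) = (112 - 59)*(2 + 10) = 53*12 = 636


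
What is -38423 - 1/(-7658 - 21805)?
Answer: -1132056848/29463 ≈ -38423.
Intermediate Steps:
-38423 - 1/(-7658 - 21805) = -38423 - 1/(-29463) = -38423 - 1*(-1/29463) = -38423 + 1/29463 = -1132056848/29463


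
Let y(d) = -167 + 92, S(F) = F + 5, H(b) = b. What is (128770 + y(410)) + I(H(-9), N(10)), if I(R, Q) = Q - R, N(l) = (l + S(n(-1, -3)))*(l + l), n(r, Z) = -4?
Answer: 128924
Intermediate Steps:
S(F) = 5 + F
N(l) = 2*l*(1 + l) (N(l) = (l + (5 - 4))*(l + l) = (l + 1)*(2*l) = (1 + l)*(2*l) = 2*l*(1 + l))
y(d) = -75
(128770 + y(410)) + I(H(-9), N(10)) = (128770 - 75) + (2*10*(1 + 10) - 1*(-9)) = 128695 + (2*10*11 + 9) = 128695 + (220 + 9) = 128695 + 229 = 128924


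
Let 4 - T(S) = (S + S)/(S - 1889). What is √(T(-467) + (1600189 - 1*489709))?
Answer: 3*√171222258770/1178 ≈ 1053.8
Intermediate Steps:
T(S) = 4 - 2*S/(-1889 + S) (T(S) = 4 - (S + S)/(S - 1889) = 4 - 2*S/(-1889 + S))
√(T(-467) + (1600189 - 1*489709)) = √(2*(-3778 - 467)/(-1889 - 467) + (1600189 - 1*489709)) = √(2*(-4245)/(-2356) + (1600189 - 489709)) = √(2*(-1/2356)*(-4245) + 1110480) = √(4245/1178 + 1110480) = √(1308149685/1178) = 3*√171222258770/1178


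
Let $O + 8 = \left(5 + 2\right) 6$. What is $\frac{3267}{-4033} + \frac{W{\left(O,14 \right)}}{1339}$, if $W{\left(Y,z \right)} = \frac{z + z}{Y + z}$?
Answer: $- \frac{52465925}{64802244} \approx -0.80963$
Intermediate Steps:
$O = 34$ ($O = -8 + \left(5 + 2\right) 6 = -8 + 7 \cdot 6 = -8 + 42 = 34$)
$W{\left(Y,z \right)} = \frac{2 z}{Y + z}$
$\frac{3267}{-4033} + \frac{W{\left(O,14 \right)}}{1339} = \frac{3267}{-4033} + \frac{2 \cdot 14 \frac{1}{34 + 14}}{1339} = 3267 \left(- \frac{1}{4033}\right) + 2 \cdot 14 \cdot \frac{1}{48} \cdot \frac{1}{1339} = - \frac{3267}{4033} + 2 \cdot 14 \cdot \frac{1}{48} \cdot \frac{1}{1339} = - \frac{3267}{4033} + \frac{7}{12} \cdot \frac{1}{1339} = - \frac{3267}{4033} + \frac{7}{16068} = - \frac{52465925}{64802244}$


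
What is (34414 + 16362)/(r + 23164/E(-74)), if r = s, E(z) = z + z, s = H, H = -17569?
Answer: -469678/163961 ≈ -2.8646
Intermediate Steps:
s = -17569
E(z) = 2*z
r = -17569
(34414 + 16362)/(r + 23164/E(-74)) = (34414 + 16362)/(-17569 + 23164/((2*(-74)))) = 50776/(-17569 + 23164/(-148)) = 50776/(-17569 + 23164*(-1/148)) = 50776/(-17569 - 5791/37) = 50776/(-655844/37) = 50776*(-37/655844) = -469678/163961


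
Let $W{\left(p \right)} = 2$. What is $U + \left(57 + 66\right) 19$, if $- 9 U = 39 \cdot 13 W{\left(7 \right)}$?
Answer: $\frac{6673}{3} \approx 2224.3$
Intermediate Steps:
$U = - \frac{338}{3}$ ($U = - \frac{39 \cdot 13 \cdot 2}{9} = - \frac{507 \cdot 2}{9} = \left(- \frac{1}{9}\right) 1014 = - \frac{338}{3} \approx -112.67$)
$U + \left(57 + 66\right) 19 = - \frac{338}{3} + \left(57 + 66\right) 19 = - \frac{338}{3} + 123 \cdot 19 = - \frac{338}{3} + 2337 = \frac{6673}{3}$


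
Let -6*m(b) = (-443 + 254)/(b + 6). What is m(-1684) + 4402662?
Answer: 14775333609/3356 ≈ 4.4027e+6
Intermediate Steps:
m(b) = 63/(2*(6 + b)) (m(b) = -(-443 + 254)/(6*(b + 6)) = -(-63)/(2*(6 + b)) = 63/(2*(6 + b)))
m(-1684) + 4402662 = 63/(2*(6 - 1684)) + 4402662 = (63/2)/(-1678) + 4402662 = (63/2)*(-1/1678) + 4402662 = -63/3356 + 4402662 = 14775333609/3356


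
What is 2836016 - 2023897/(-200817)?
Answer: 569522248969/200817 ≈ 2.8360e+6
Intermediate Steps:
2836016 - 2023897/(-200817) = 2836016 - 2023897*(-1)/200817 = 2836016 - 1*(-2023897/200817) = 2836016 + 2023897/200817 = 569522248969/200817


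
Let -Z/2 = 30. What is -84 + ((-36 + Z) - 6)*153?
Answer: -15690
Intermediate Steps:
Z = -60 (Z = -2*30 = -60)
-84 + ((-36 + Z) - 6)*153 = -84 + ((-36 - 60) - 6)*153 = -84 + (-96 - 6)*153 = -84 - 102*153 = -84 - 15606 = -15690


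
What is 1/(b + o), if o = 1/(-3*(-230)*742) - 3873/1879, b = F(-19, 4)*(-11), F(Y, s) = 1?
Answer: -962010420/12565011281 ≈ -0.076563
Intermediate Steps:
b = -11 (b = 1*(-11) = -11)
o = -1982896661/962010420 (o = (1/742)/690 - 3873*1/1879 = (1/690)*(1/742) - 3873/1879 = 1/511980 - 3873/1879 = -1982896661/962010420 ≈ -2.0612)
1/(b + o) = 1/(-11 - 1982896661/962010420) = 1/(-12565011281/962010420) = -962010420/12565011281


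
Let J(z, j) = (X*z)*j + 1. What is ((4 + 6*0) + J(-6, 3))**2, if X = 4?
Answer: 4489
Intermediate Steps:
J(z, j) = 1 + 4*j*z (J(z, j) = (4*z)*j + 1 = 4*j*z + 1 = 1 + 4*j*z)
((4 + 6*0) + J(-6, 3))**2 = ((4 + 6*0) + (1 + 4*3*(-6)))**2 = ((4 + 0) + (1 - 72))**2 = (4 - 71)**2 = (-67)**2 = 4489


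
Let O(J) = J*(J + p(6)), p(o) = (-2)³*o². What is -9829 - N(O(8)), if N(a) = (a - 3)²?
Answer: -5040878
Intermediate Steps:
p(o) = -8*o²
O(J) = J*(-288 + J) (O(J) = J*(J - 8*6²) = J*(J - 8*36) = J*(J - 288) = J*(-288 + J))
N(a) = (-3 + a)²
-9829 - N(O(8)) = -9829 - (-3 + 8*(-288 + 8))² = -9829 - (-3 + 8*(-280))² = -9829 - (-3 - 2240)² = -9829 - 1*(-2243)² = -9829 - 1*5031049 = -9829 - 5031049 = -5040878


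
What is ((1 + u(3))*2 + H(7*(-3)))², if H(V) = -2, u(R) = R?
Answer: 36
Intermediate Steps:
((1 + u(3))*2 + H(7*(-3)))² = ((1 + 3)*2 - 2)² = (4*2 - 2)² = (8 - 2)² = 6² = 36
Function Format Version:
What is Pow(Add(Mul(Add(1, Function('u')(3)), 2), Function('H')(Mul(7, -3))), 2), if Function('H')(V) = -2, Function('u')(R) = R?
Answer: 36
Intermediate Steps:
Pow(Add(Mul(Add(1, Function('u')(3)), 2), Function('H')(Mul(7, -3))), 2) = Pow(Add(Mul(Add(1, 3), 2), -2), 2) = Pow(Add(Mul(4, 2), -2), 2) = Pow(Add(8, -2), 2) = Pow(6, 2) = 36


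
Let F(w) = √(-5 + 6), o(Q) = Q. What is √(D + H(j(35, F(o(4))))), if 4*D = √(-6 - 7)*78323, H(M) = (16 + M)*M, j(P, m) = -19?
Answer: √(228 + 78323*I*√13)/2 ≈ 187.96 + 187.81*I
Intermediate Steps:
F(w) = 1 (F(w) = √1 = 1)
H(M) = M*(16 + M)
D = 78323*I*√13/4 (D = (√(-6 - 7)*78323)/4 = (√(-13)*78323)/4 = ((I*√13)*78323)/4 = (78323*I*√13)/4 = 78323*I*√13/4 ≈ 70599.0*I)
√(D + H(j(35, F(o(4))))) = √(78323*I*√13/4 - 19*(16 - 19)) = √(78323*I*√13/4 - 19*(-3)) = √(78323*I*√13/4 + 57) = √(57 + 78323*I*√13/4)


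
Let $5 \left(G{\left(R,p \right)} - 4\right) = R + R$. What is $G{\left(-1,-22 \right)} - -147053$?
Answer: $\frac{735283}{5} \approx 1.4706 \cdot 10^{5}$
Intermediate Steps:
$G{\left(R,p \right)} = 4 + \frac{2 R}{5}$ ($G{\left(R,p \right)} = 4 + \frac{R + R}{5} = 4 + \frac{2 R}{5}$)
$G{\left(-1,-22 \right)} - -147053 = \left(4 + \frac{2}{5} \left(-1\right)\right) - -147053 = \left(4 - \frac{2}{5}\right) + 147053 = \frac{18}{5} + 147053 = \frac{735283}{5}$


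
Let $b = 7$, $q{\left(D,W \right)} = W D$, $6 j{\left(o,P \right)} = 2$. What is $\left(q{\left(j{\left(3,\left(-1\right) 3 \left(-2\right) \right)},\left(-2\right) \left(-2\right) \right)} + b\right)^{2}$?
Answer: $\frac{625}{9} \approx 69.444$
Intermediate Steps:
$j{\left(o,P \right)} = \frac{1}{3}$ ($j{\left(o,P \right)} = \frac{1}{6} \cdot 2 = \frac{1}{3}$)
$q{\left(D,W \right)} = D W$
$\left(q{\left(j{\left(3,\left(-1\right) 3 \left(-2\right) \right)},\left(-2\right) \left(-2\right) \right)} + b\right)^{2} = \left(\frac{\left(-2\right) \left(-2\right)}{3} + 7\right)^{2} = \left(\frac{1}{3} \cdot 4 + 7\right)^{2} = \left(\frac{4}{3} + 7\right)^{2} = \left(\frac{25}{3}\right)^{2} = \frac{625}{9}$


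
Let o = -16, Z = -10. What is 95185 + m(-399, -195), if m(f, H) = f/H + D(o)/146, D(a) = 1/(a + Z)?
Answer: 138973087/1460 ≈ 95187.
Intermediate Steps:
D(a) = 1/(-10 + a) (D(a) = 1/(a - 10) = 1/(-10 + a))
m(f, H) = -1/3796 + f/H (m(f, H) = f/H + 1/(-10 - 16*146) = f/H + (1/146)/(-26) = f/H - 1/26*1/146 = f/H - 1/3796 = -1/3796 + f/H)
95185 + m(-399, -195) = 95185 + (-399 - 1/3796*(-195))/(-195) = 95185 - (-399 + 15/292)/195 = 95185 - 1/195*(-116493/292) = 95185 + 2987/1460 = 138973087/1460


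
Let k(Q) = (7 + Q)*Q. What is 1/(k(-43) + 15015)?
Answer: 1/16563 ≈ 6.0376e-5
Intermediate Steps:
k(Q) = Q*(7 + Q)
1/(k(-43) + 15015) = 1/(-43*(7 - 43) + 15015) = 1/(-43*(-36) + 15015) = 1/(1548 + 15015) = 1/16563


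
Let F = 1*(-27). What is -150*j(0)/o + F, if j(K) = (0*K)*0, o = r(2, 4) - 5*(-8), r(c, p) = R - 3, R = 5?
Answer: -27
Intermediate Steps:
r(c, p) = 2 (r(c, p) = 5 - 3 = 2)
F = -27
o = 42 (o = 2 - 5*(-8) = 2 + 40 = 42)
j(K) = 0 (j(K) = 0*0 = 0)
-150*j(0)/o + F = -0/42 - 27 = -150*0 - 27 = 0 - 27 = -27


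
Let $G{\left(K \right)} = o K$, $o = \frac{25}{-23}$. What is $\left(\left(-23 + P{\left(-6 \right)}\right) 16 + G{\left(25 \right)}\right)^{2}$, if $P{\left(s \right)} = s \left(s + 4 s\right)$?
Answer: $\frac{3266236801}{529} \approx 6.1744 \cdot 10^{6}$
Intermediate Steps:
$P{\left(s \right)} = 5 s^{2}$ ($P{\left(s \right)} = s 5 s = 5 s^{2}$)
$o = - \frac{25}{23}$ ($o = 25 \left(- \frac{1}{23}\right) = - \frac{25}{23} \approx -1.087$)
$G{\left(K \right)} = - \frac{25 K}{23}$
$\left(\left(-23 + P{\left(-6 \right)}\right) 16 + G{\left(25 \right)}\right)^{2} = \left(\left(-23 + 5 \left(-6\right)^{2}\right) 16 - \frac{625}{23}\right)^{2} = \left(\left(-23 + 5 \cdot 36\right) 16 - \frac{625}{23}\right)^{2} = \left(\left(-23 + 180\right) 16 - \frac{625}{23}\right)^{2} = \left(157 \cdot 16 - \frac{625}{23}\right)^{2} = \left(2512 - \frac{625}{23}\right)^{2} = \left(\frac{57151}{23}\right)^{2} = \frac{3266236801}{529}$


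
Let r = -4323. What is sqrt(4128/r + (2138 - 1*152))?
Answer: 5*sqrt(164876338)/1441 ≈ 44.554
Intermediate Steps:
sqrt(4128/r + (2138 - 1*152)) = sqrt(4128/(-4323) + (2138 - 1*152)) = sqrt(4128*(-1/4323) + (2138 - 152)) = sqrt(-1376/1441 + 1986) = sqrt(2860450/1441) = 5*sqrt(164876338)/1441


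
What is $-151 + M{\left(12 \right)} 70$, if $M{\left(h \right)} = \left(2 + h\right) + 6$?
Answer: $1249$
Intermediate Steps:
$M{\left(h \right)} = 8 + h$
$-151 + M{\left(12 \right)} 70 = -151 + \left(8 + 12\right) 70 = -151 + 20 \cdot 70 = -151 + 1400 = 1249$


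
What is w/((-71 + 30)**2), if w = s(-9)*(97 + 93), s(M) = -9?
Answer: -1710/1681 ≈ -1.0173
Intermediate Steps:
w = -1710 (w = -9*(97 + 93) = -9*190 = -1710)
w/((-71 + 30)**2) = -1710/(-71 + 30)**2 = -1710/((-41)**2) = -1710/1681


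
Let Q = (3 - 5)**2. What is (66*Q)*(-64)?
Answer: -16896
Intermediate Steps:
Q = 4 (Q = (-2)**2 = 4)
(66*Q)*(-64) = (66*4)*(-64) = 264*(-64) = -16896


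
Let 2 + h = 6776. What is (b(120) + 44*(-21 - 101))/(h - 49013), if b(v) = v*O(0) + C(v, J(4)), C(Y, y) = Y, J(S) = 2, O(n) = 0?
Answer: 5248/42239 ≈ 0.12425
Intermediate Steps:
h = 6774 (h = -2 + 6776 = 6774)
b(v) = v (b(v) = v*0 + v = 0 + v = v)
(b(120) + 44*(-21 - 101))/(h - 49013) = (120 + 44*(-21 - 101))/(6774 - 49013) = (120 + 44*(-122))/(-42239) = (120 - 5368)*(-1/42239) = -5248*(-1/42239) = 5248/42239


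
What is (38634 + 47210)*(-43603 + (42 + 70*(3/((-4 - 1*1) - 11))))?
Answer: -7481154373/2 ≈ -3.7406e+9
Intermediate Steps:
(38634 + 47210)*(-43603 + (42 + 70*(3/((-4 - 1*1) - 11)))) = 85844*(-43603 + (42 + 70*(3/((-4 - 1) - 11)))) = 85844*(-43603 + (42 + 70*(3/(-5 - 11)))) = 85844*(-43603 + (42 + 70*(3/(-16)))) = 85844*(-43603 + (42 + 70*(-1/16*3))) = 85844*(-43603 + (42 + 70*(-3/16))) = 85844*(-43603 + (42 - 105/8)) = 85844*(-43603 + 231/8) = 85844*(-348593/8) = -7481154373/2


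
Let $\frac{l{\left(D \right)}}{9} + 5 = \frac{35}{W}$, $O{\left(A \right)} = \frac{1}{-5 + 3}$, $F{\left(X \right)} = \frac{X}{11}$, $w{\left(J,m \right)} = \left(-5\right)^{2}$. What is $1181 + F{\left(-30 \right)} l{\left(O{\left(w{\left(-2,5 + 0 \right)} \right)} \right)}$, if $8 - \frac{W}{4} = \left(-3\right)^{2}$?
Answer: $\frac{3037}{2} \approx 1518.5$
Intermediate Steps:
$W = -4$ ($W = 32 - 4 \left(-3\right)^{2} = 32 - 36 = -4$)
$w{\left(J,m \right)} = 25$
$F{\left(X \right)} = \frac{X}{11}$ ($F{\left(X \right)} = X \frac{1}{11} = \frac{X}{11}$)
$O{\left(A \right)} = - \frac{1}{2}$ ($O{\left(A \right)} = \frac{1}{-2} = - \frac{1}{2}$)
$l{\left(D \right)} = - \frac{495}{4}$ ($l{\left(D \right)} = -45 + 9 \frac{35}{-4} = -45 + 9 \cdot 35 \left(- \frac{1}{4}\right) = -45 + 9 \left(- \frac{35}{4}\right) = -45 - \frac{315}{4} = - \frac{495}{4}$)
$1181 + F{\left(-30 \right)} l{\left(O{\left(w{\left(-2,5 + 0 \right)} \right)} \right)} = 1181 + \frac{1}{11} \left(-30\right) \left(- \frac{495}{4}\right) = 1181 - - \frac{675}{2} = 1181 + \frac{675}{2} = \frac{3037}{2}$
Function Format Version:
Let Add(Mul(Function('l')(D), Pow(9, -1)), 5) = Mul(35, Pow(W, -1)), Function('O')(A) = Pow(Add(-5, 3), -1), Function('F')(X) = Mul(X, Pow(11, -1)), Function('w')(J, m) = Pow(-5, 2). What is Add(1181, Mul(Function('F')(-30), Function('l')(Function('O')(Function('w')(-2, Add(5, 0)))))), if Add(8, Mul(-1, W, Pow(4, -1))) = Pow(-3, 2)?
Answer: Rational(3037, 2) ≈ 1518.5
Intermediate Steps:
W = -4 (W = Add(32, Mul(-4, Pow(-3, 2))) = Add(32, Mul(-4, 9)) = Add(32, -36) = -4)
Function('w')(J, m) = 25
Function('F')(X) = Mul(Rational(1, 11), X) (Function('F')(X) = Mul(X, Rational(1, 11)) = Mul(Rational(1, 11), X))
Function('O')(A) = Rational(-1, 2) (Function('O')(A) = Pow(-2, -1) = Rational(-1, 2))
Function('l')(D) = Rational(-495, 4) (Function('l')(D) = Add(-45, Mul(9, Mul(35, Pow(-4, -1)))) = Add(-45, Mul(9, Mul(35, Rational(-1, 4)))) = Add(-45, Mul(9, Rational(-35, 4))) = Add(-45, Rational(-315, 4)) = Rational(-495, 4))
Add(1181, Mul(Function('F')(-30), Function('l')(Function('O')(Function('w')(-2, Add(5, 0)))))) = Add(1181, Mul(Mul(Rational(1, 11), -30), Rational(-495, 4))) = Add(1181, Mul(Rational(-30, 11), Rational(-495, 4))) = Add(1181, Rational(675, 2)) = Rational(3037, 2)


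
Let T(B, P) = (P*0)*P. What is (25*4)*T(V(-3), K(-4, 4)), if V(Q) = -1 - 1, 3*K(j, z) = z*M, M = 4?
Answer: 0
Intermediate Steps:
K(j, z) = 4*z/3 (K(j, z) = (z*4)/3 = (4*z)/3 = 4*z/3)
V(Q) = -2
T(B, P) = 0 (T(B, P) = 0*P = 0)
(25*4)*T(V(-3), K(-4, 4)) = (25*4)*0 = 100*0 = 0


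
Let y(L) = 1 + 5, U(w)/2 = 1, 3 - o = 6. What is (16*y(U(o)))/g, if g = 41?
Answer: 96/41 ≈ 2.3415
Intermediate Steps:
o = -3 (o = 3 - 1*6 = 3 - 6 = -3)
U(w) = 2 (U(w) = 2*1 = 2)
y(L) = 6
(16*y(U(o)))/g = (16*6)/41 = 96*(1/41) = 96/41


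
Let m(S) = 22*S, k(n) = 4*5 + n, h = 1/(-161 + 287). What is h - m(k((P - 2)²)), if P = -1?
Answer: -80387/126 ≈ -637.99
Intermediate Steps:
h = 1/126 ≈ 0.0079365
k(n) = 20 + n
h - m(k((P - 2)²)) = 1/126 - 22*(20 + (-1 - 2)²) = 1/126 - 22*(20 + (-3)²) = 1/126 - 22*(20 + 9) = 1/126 - 22*29 = 1/126 - 1*638 = 1/126 - 638 = -80387/126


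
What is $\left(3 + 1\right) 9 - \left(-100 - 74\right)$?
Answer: $210$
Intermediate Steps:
$\left(3 + 1\right) 9 - \left(-100 - 74\right) = 4 \cdot 9 - -174 = 36 + 174 = 210$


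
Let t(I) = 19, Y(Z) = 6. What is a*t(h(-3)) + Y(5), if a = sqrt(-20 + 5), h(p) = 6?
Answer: 6 + 19*I*sqrt(15) ≈ 6.0 + 73.587*I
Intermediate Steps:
a = I*sqrt(15) (a = sqrt(-15) = I*sqrt(15) ≈ 3.873*I)
a*t(h(-3)) + Y(5) = (I*sqrt(15))*19 + 6 = 19*I*sqrt(15) + 6 = 6 + 19*I*sqrt(15)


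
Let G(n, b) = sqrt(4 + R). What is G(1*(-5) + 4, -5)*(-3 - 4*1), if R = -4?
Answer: 0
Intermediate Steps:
G(n, b) = 0 (G(n, b) = sqrt(4 - 4) = sqrt(0) = 0)
G(1*(-5) + 4, -5)*(-3 - 4*1) = 0*(-3 - 4*1) = 0*(-3 - 4) = 0*(-7) = 0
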